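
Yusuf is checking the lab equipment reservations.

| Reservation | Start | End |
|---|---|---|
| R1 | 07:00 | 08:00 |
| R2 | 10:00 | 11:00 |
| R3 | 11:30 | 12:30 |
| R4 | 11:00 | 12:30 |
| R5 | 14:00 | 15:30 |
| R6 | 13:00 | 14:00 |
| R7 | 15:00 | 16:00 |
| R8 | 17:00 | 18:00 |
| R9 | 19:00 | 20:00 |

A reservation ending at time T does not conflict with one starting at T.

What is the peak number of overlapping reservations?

Sweep the timeline, counting +1 at each start and −1 at each end (ends before starts at a tie):
07:00 start R1 → 1
08:00 end R1 → 0
10:00 start R2 → 1
11:00 end R2 → 0
11:00 start R4 → 1
11:30 start R3 → 2
12:30 end R3 → 1
12:30 end R4 → 0
13:00 start R6 → 1
14:00 end R6 → 0
14:00 start R5 → 1
15:00 start R7 → 2
15:30 end R5 → 1
16:00 end R7 → 0
17:00 start R8 → 1
18:00 end R8 → 0
19:00 start R9 → 1
20:00 end R9 → 0
Peak is 2, at 11:30 (R3, R4).

2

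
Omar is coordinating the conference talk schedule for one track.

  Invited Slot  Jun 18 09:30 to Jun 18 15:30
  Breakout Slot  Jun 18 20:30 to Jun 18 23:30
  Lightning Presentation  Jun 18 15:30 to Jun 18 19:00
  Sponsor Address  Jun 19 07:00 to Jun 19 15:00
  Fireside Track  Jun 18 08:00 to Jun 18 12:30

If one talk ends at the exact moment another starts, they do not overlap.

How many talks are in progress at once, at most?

2

Sweep the timeline, counting +1 at each start and −1 at each end (ends before starts at a tie):
Jun 18 08:00 start Fireside Track → 1
Jun 18 09:30 start Invited Slot → 2
Jun 18 12:30 end Fireside Track → 1
Jun 18 15:30 end Invited Slot → 0
Jun 18 15:30 start Lightning Presentation → 1
Jun 18 19:00 end Lightning Presentation → 0
Jun 18 20:30 start Breakout Slot → 1
Jun 18 23:30 end Breakout Slot → 0
Jun 19 07:00 start Sponsor Address → 1
Jun 19 15:00 end Sponsor Address → 0
Peak is 2, at Jun 18 09:30 (Fireside Track, Invited Slot).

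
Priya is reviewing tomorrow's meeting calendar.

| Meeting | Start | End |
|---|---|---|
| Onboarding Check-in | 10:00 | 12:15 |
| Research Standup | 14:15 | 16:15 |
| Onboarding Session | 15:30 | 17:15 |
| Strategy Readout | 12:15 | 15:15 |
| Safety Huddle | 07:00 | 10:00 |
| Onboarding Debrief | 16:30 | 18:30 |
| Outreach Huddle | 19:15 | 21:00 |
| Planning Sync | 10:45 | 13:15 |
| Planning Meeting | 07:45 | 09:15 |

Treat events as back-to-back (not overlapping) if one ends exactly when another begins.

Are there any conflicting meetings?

Yes

Two intervals overlap when each starts before the other ends.
Sorted by start: Safety Huddle, Planning Meeting, Onboarding Check-in, Planning Sync, Strategy Readout, Research Standup, Onboarding Session, Onboarding Debrief, Outreach Huddle.
Planning Meeting starts before Safety Huddle ends → Safety Huddle and Planning Meeting overlap.
That's a conflict, so the schedule is not conflict-free.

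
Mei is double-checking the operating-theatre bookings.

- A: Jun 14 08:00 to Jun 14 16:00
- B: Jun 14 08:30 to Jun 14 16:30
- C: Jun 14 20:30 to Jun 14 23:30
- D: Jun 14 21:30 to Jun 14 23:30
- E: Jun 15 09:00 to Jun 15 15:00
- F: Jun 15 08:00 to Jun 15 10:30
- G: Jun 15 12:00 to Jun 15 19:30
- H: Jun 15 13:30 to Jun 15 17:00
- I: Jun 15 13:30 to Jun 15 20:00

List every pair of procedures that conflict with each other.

A & B, C & D, E & F, E & G, E & H, E & I, G & H, G & I, H & I

Two intervals overlap when each starts before the other ends.
Sorted by start: A, B, C, D, F, E, G, H, I.
B starts before A ends → A and B overlap.
C starts after A ends, so A has no further overlaps.
C starts after B ends, so B has no further overlaps.
D starts before C ends → C and D overlap.
F starts after C ends, so C has no further overlaps.
F starts after D ends, so D has no further overlaps.
E starts before F ends → F and E overlap.
G starts after F ends, so F has no further overlaps.
G starts before E ends → E and G overlap.
H starts before E ends → E and H overlap.
I starts before E ends → E and I overlap.
H starts before G ends → G and H overlap.
I starts before G ends → G and I overlap.
I starts before H ends → H and I overlap.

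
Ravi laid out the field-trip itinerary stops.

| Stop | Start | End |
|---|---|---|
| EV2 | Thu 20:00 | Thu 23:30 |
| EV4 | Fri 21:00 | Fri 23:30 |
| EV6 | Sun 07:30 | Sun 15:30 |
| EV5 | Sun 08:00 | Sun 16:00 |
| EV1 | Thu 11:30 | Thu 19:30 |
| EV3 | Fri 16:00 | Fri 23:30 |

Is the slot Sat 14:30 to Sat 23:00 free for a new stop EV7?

Yes — the slot is free

EV1: ends Thu 19:30 at or before EV7 starts Sat 14:30 → clear.
EV2: ends Thu 23:30 at or before EV7 starts Sat 14:30 → clear.
EV3: ends Fri 23:30 at or before EV7 starts Sat 14:30 → clear.
EV4: ends Fri 23:30 at or before EV7 starts Sat 14:30 → clear.
EV6: starts Sun 07:30 at or after EV7 ends Sat 23:00 → clear.
EV5: starts Sun 08:00 at or after EV7 ends Sat 23:00 → clear.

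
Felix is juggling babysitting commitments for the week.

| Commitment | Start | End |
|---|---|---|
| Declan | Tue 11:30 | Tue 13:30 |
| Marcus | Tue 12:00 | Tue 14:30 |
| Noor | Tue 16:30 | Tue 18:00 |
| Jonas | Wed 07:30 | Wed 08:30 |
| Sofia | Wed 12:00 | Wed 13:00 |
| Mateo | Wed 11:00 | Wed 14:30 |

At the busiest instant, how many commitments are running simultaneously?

2

Sort all start/end points and keep a running count:
Tue 11:30 start Declan → 1
Tue 12:00 start Marcus → 2
Tue 13:30 end Declan → 1
Tue 14:30 end Marcus → 0
Tue 16:30 start Noor → 1
Tue 18:00 end Noor → 0
Wed 07:30 start Jonas → 1
Wed 08:30 end Jonas → 0
Wed 11:00 start Mateo → 1
Wed 12:00 start Sofia → 2
Wed 13:00 end Sofia → 1
Wed 14:30 end Mateo → 0
Peak is 2, at Tue 12:00 (Declan, Marcus).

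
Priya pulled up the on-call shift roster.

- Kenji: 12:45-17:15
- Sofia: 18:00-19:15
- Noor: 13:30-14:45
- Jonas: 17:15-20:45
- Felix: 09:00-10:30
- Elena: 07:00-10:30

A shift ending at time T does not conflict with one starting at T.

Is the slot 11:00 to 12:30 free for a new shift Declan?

Elena: ends 10:30 at or before Declan starts 11:00 → clear.
Felix: ends 10:30 at or before Declan starts 11:00 → clear.
Kenji: starts 12:45 at or after Declan ends 12:30 → clear.
Noor: starts 13:30 at or after Declan ends 12:30 → clear.
Jonas: starts 17:15 at or after Declan ends 12:30 → clear.
Sofia: starts 18:00 at or after Declan ends 12:30 → clear.

Yes — the slot is free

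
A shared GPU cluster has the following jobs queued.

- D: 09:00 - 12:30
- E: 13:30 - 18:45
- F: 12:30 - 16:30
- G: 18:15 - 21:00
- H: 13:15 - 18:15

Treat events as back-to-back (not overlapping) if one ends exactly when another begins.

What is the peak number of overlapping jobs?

Sort all start/end points and keep a running count:
09:00 start D → 1
12:30 end D → 0
12:30 start F → 1
13:15 start H → 2
13:30 start E → 3
16:30 end F → 2
18:15 end H → 1
18:15 start G → 2
18:45 end E → 1
21:00 end G → 0
Peak is 3, at 13:30 (E, F, H).

3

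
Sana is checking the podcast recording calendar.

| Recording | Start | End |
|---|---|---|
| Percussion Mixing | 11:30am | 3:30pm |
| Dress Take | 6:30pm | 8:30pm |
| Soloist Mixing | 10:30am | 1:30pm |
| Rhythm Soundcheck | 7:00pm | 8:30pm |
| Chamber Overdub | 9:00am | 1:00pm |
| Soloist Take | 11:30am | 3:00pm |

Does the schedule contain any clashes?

Sorted by start: Chamber Overdub, Soloist Mixing, Percussion Mixing, Soloist Take, Dress Take, Rhythm Soundcheck.
Soloist Mixing starts before Chamber Overdub ends → Chamber Overdub and Soloist Mixing overlap.
That's a conflict, so the schedule is not conflict-free.

Yes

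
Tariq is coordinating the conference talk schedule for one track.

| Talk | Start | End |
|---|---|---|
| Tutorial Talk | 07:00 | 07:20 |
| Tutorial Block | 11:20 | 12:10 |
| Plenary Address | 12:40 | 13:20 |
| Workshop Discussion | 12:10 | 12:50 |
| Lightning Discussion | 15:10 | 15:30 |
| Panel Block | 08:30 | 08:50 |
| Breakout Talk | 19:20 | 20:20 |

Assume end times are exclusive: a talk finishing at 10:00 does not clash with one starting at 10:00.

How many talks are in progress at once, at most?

2

Sweep the timeline, counting +1 at each start and −1 at each end (ends before starts at a tie):
07:00 start Tutorial Talk → 1
07:20 end Tutorial Talk → 0
08:30 start Panel Block → 1
08:50 end Panel Block → 0
11:20 start Tutorial Block → 1
12:10 end Tutorial Block → 0
12:10 start Workshop Discussion → 1
12:40 start Plenary Address → 2
12:50 end Workshop Discussion → 1
13:20 end Plenary Address → 0
15:10 start Lightning Discussion → 1
15:30 end Lightning Discussion → 0
19:20 start Breakout Talk → 1
20:20 end Breakout Talk → 0
Peak is 2, at 12:40 (Plenary Address, Workshop Discussion).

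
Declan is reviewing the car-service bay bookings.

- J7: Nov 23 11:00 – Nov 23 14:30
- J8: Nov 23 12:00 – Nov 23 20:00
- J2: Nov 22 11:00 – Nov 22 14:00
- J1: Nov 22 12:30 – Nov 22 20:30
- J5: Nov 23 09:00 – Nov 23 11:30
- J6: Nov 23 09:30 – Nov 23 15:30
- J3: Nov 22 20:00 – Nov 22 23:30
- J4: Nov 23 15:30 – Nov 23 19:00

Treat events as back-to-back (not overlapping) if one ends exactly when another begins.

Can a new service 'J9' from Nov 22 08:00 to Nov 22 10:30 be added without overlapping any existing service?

Yes — the slot is free

J2: starts Nov 22 11:00 at or after J9 ends Nov 22 10:30 → clear.
J1: starts Nov 22 12:30 at or after J9 ends Nov 22 10:30 → clear.
J3: starts Nov 22 20:00 at or after J9 ends Nov 22 10:30 → clear.
J5: starts Nov 23 09:00 at or after J9 ends Nov 22 10:30 → clear.
J6: starts Nov 23 09:30 at or after J9 ends Nov 22 10:30 → clear.
J7: starts Nov 23 11:00 at or after J9 ends Nov 22 10:30 → clear.
J8: starts Nov 23 12:00 at or after J9 ends Nov 22 10:30 → clear.
J4: starts Nov 23 15:30 at or after J9 ends Nov 22 10:30 → clear.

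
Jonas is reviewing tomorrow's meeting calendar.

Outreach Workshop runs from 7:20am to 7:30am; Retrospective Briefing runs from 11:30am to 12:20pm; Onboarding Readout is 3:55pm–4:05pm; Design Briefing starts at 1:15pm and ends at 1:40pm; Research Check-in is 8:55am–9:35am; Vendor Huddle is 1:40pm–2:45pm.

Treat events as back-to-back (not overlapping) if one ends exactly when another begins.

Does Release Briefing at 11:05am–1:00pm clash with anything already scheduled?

Yes — it overlaps Retrospective Briefing

Outreach Workshop: ends 7:30am at or before Release Briefing starts 11:05am → clear.
Research Check-in: ends 9:35am at or before Release Briefing starts 11:05am → clear.
Retrospective Briefing: starts 11:30am before Release Briefing ends 1:00pm, and ends 12:20pm after Release Briefing starts 11:05am → overlap.
Design Briefing: starts 1:15pm at or after Release Briefing ends 1:00pm → clear.
Vendor Huddle: starts 1:40pm at or after Release Briefing ends 1:00pm → clear.
Onboarding Readout: starts 3:55pm at or after Release Briefing ends 1:00pm → clear.
Release Briefing overlaps Retrospective Briefing.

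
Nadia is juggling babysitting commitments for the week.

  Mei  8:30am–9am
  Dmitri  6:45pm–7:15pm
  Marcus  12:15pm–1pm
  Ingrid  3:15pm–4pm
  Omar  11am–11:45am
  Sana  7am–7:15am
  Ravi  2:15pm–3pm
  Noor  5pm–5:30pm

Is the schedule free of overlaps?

Yes

Sorted by start: Sana, Mei, Omar, Marcus, Ravi, Ingrid, Noor, Dmitri.
Mei starts after Sana ends; Sana is clear from here.
Omar starts after Mei ends; Mei is clear from here.
Marcus starts after Omar ends; Omar is clear from here.
Ravi starts after Marcus ends; Marcus is clear from here.
Ingrid starts after Ravi ends; Ravi is clear from here.
Noor starts after Ingrid ends; Ingrid is clear from here.
Dmitri starts after Noor ends.
Every pair is clear; the schedule has no overlaps.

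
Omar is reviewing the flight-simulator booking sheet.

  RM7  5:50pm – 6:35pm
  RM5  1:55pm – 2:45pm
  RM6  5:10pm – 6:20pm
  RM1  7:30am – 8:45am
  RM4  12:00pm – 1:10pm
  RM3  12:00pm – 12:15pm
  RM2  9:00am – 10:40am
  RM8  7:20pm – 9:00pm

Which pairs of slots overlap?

RM3 & RM4, RM6 & RM7

Check each pair: they overlap iff neither finishes before the other starts.
Sorted by start: RM1, RM2, RM3, RM4, RM5, RM6, RM7, RM8.
RM2 starts after RM1 ends, so nothing later overlaps RM1 either.
RM3 starts after RM2 ends, so nothing later overlaps RM2 either.
RM4 starts before RM3 ends → RM3 and RM4 overlap.
RM5 starts after RM3 ends, so nothing later overlaps RM3 either.
RM5 starts after RM4 ends, so nothing later overlaps RM4 either.
RM6 starts after RM5 ends, so nothing later overlaps RM5 either.
RM7 starts before RM6 ends → RM6 and RM7 overlap.
RM8 starts after RM6 ends.
RM8 starts after RM7 ends.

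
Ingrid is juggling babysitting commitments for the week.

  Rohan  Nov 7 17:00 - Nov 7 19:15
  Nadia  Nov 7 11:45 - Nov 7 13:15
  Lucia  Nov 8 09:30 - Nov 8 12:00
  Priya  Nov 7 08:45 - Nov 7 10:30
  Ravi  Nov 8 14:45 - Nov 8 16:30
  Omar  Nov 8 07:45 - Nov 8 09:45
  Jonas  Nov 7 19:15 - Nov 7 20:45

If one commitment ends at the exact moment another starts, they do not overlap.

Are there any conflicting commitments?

Yes

Two intervals overlap when each starts before the other ends.
Sorted by start: Priya, Nadia, Rohan, Jonas, Omar, Lucia, Ravi.
Nadia starts after Priya ends; Priya is clear from here.
Rohan starts after Nadia ends; Nadia is clear from here.
Jonas starts exactly when Rohan ends (back-to-back, no overlap); Rohan is clear from here.
Omar starts after Jonas ends; Jonas is clear from here.
Lucia starts before Omar ends → Omar and Lucia overlap.
That's a conflict, so the schedule is not conflict-free.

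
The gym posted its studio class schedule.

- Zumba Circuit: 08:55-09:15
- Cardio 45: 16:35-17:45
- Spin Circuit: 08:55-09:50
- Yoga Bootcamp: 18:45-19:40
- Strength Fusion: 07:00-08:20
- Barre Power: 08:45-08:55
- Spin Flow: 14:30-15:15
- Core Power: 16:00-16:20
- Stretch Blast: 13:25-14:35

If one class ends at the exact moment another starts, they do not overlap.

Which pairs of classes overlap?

Check each pair: they overlap iff neither finishes before the other starts.
Sorted by start: Strength Fusion, Barre Power, Spin Circuit, Zumba Circuit, Stretch Blast, Spin Flow, Core Power, Cardio 45, Yoga Bootcamp.
Barre Power starts after Strength Fusion ends; Strength Fusion is clear from here.
Spin Circuit starts exactly when Barre Power ends (back-to-back, no overlap); Barre Power is clear from here.
Zumba Circuit starts before Spin Circuit ends → Spin Circuit and Zumba Circuit overlap.
Stretch Blast starts after Spin Circuit ends; Spin Circuit is clear from here.
Stretch Blast starts after Zumba Circuit ends; Zumba Circuit is clear from here.
Spin Flow starts before Stretch Blast ends → Stretch Blast and Spin Flow overlap.
Core Power starts after Stretch Blast ends; Stretch Blast is clear from here.
Core Power starts after Spin Flow ends; Spin Flow is clear from here.
Cardio 45 starts after Core Power ends; Core Power is clear from here.
Yoga Bootcamp starts after Cardio 45 ends.

Spin Circuit & Zumba Circuit, Spin Flow & Stretch Blast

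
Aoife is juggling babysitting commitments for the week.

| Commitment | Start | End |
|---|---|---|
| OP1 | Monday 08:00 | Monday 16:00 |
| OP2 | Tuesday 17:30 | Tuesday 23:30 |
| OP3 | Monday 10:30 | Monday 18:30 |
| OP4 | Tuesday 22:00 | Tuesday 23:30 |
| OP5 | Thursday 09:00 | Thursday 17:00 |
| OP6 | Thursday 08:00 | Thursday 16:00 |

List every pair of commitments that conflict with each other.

OP1 & OP3, OP2 & OP4, OP5 & OP6

Check each pair: they overlap iff neither finishes before the other starts.
Sorted by start: OP1, OP3, OP2, OP4, OP6, OP5.
OP3 starts before OP1 ends → OP1 and OP3 overlap.
OP2 starts after OP1 ends — done with OP1.
OP2 starts after OP3 ends — done with OP3.
OP4 starts before OP2 ends → OP2 and OP4 overlap.
OP6 starts after OP2 ends — done with OP2.
OP6 starts after OP4 ends — done with OP4.
OP5 starts before OP6 ends → OP6 and OP5 overlap.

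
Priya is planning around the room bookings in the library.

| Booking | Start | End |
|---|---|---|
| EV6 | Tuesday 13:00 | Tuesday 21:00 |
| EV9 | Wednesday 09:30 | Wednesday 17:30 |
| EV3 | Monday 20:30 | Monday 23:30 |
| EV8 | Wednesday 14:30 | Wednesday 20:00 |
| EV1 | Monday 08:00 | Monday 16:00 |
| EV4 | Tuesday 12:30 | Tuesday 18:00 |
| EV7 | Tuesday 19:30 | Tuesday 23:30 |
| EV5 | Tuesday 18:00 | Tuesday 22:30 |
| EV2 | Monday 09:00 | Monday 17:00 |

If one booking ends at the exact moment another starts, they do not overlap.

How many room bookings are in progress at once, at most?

3

Sort all start/end points and keep a running count:
Monday 08:00 start EV1 → 1
Monday 09:00 start EV2 → 2
Monday 16:00 end EV1 → 1
Monday 17:00 end EV2 → 0
Monday 20:30 start EV3 → 1
Monday 23:30 end EV3 → 0
Tuesday 12:30 start EV4 → 1
Tuesday 13:00 start EV6 → 2
Tuesday 18:00 end EV4 → 1
Tuesday 18:00 start EV5 → 2
Tuesday 19:30 start EV7 → 3
Tuesday 21:00 end EV6 → 2
Tuesday 22:30 end EV5 → 1
Tuesday 23:30 end EV7 → 0
Wednesday 09:30 start EV9 → 1
Wednesday 14:30 start EV8 → 2
Wednesday 17:30 end EV9 → 1
Wednesday 20:00 end EV8 → 0
Peak is 3, at Tuesday 19:30 (EV5, EV6, EV7).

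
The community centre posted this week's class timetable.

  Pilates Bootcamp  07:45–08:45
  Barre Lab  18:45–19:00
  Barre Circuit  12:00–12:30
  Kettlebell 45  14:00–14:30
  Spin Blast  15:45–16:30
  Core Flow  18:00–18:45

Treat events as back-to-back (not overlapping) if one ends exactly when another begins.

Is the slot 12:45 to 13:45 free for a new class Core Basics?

Yes — the slot is free

Pilates Bootcamp: ends 08:45 at or before Core Basics starts 12:45 → clear.
Barre Circuit: ends 12:30 at or before Core Basics starts 12:45 → clear.
Kettlebell 45: starts 14:00 at or after Core Basics ends 13:45 → clear.
Spin Blast: starts 15:45 at or after Core Basics ends 13:45 → clear.
Core Flow: starts 18:00 at or after Core Basics ends 13:45 → clear.
Barre Lab: starts 18:45 at or after Core Basics ends 13:45 → clear.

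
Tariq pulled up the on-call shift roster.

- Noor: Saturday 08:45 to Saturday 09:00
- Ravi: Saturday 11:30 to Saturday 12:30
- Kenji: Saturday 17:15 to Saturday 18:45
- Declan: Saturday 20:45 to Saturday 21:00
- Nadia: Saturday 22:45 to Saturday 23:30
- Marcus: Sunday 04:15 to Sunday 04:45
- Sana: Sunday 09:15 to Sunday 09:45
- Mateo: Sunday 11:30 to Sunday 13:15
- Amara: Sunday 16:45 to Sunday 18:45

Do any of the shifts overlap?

No

Sorted by start: Noor, Ravi, Kenji, Declan, Nadia, Marcus, Sana, Mateo, Amara.
Ravi starts after Noor ends; Noor is clear from here.
Kenji starts after Ravi ends; Ravi is clear from here.
Declan starts after Kenji ends; Kenji is clear from here.
Nadia starts after Declan ends; Declan is clear from here.
Marcus starts after Nadia ends; Nadia is clear from here.
Sana starts after Marcus ends; Marcus is clear from here.
Mateo starts after Sana ends; Sana is clear from here.
Amara starts after Mateo ends.
Every pair is clear; the schedule has no overlaps.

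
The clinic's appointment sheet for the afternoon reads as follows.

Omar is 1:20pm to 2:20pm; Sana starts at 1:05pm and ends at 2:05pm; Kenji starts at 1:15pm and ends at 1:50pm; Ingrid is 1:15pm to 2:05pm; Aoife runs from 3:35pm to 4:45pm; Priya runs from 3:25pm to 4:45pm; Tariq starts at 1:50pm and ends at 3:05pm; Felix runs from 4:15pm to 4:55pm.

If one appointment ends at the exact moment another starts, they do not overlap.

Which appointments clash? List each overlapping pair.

Aoife & Felix, Aoife & Priya, Felix & Priya, Ingrid & Kenji, Ingrid & Omar, Ingrid & Sana, Ingrid & Tariq, Kenji & Omar, Kenji & Sana, Omar & Sana, Omar & Tariq, Sana & Tariq

Sorted by start: Sana, Kenji, Ingrid, Omar, Tariq, Priya, Aoife, Felix.
Kenji starts before Sana ends → Sana and Kenji overlap.
Ingrid starts before Sana ends → Sana and Ingrid overlap.
Omar starts before Sana ends → Sana and Omar overlap.
Tariq starts before Sana ends → Sana and Tariq overlap.
Priya starts after Sana ends, so nothing later overlaps Sana either.
Ingrid starts before Kenji ends → Kenji and Ingrid overlap.
Omar starts before Kenji ends → Kenji and Omar overlap.
Tariq starts exactly when Kenji ends (back-to-back, no overlap), so nothing later overlaps Kenji either.
Omar starts before Ingrid ends → Ingrid and Omar overlap.
Tariq starts before Ingrid ends → Ingrid and Tariq overlap.
Priya starts after Ingrid ends, so nothing later overlaps Ingrid either.
Tariq starts before Omar ends → Omar and Tariq overlap.
Priya starts after Omar ends, so nothing later overlaps Omar either.
Priya starts after Tariq ends, so nothing later overlaps Tariq either.
Aoife starts before Priya ends → Priya and Aoife overlap.
Felix starts before Priya ends → Priya and Felix overlap.
Felix starts before Aoife ends → Aoife and Felix overlap.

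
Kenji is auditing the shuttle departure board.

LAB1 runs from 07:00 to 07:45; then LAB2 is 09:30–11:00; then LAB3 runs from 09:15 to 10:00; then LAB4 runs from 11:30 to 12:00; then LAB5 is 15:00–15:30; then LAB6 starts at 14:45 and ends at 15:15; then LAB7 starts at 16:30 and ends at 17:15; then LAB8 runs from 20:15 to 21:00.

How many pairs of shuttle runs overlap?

Sorted by start: LAB1, LAB3, LAB2, LAB4, LAB6, LAB5, LAB7, LAB8.
LAB3 starts after LAB1 ends — done with LAB1.
LAB2 starts before LAB3 ends → LAB3 and LAB2 overlap.
LAB4 starts after LAB3 ends — done with LAB3.
LAB4 starts after LAB2 ends — done with LAB2.
LAB6 starts after LAB4 ends — done with LAB4.
LAB5 starts before LAB6 ends → LAB6 and LAB5 overlap.
LAB7 starts after LAB6 ends — done with LAB6.
LAB7 starts after LAB5 ends — done with LAB5.
LAB8 starts after LAB7 ends.
Overlapping pairs: LAB2 & LAB3, LAB5 & LAB6 — 2 in total.

2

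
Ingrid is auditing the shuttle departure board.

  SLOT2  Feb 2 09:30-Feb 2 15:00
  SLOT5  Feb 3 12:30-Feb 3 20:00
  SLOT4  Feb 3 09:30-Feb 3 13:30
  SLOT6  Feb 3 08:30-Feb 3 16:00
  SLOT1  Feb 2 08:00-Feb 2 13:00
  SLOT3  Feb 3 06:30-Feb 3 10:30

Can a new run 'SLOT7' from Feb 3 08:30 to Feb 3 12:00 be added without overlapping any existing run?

No — it overlaps SLOT3, SLOT4, SLOT6

SLOT1: ends Feb 2 13:00 at or before SLOT7 starts Feb 3 08:30 → clear.
SLOT2: ends Feb 2 15:00 at or before SLOT7 starts Feb 3 08:30 → clear.
SLOT3: starts Feb 3 06:30 before SLOT7 ends Feb 3 12:00, and ends Feb 3 10:30 after SLOT7 starts Feb 3 08:30 → overlap.
SLOT6: starts Feb 3 08:30 before SLOT7 ends Feb 3 12:00, and ends Feb 3 16:00 after SLOT7 starts Feb 3 08:30 → overlap.
SLOT4: starts Feb 3 09:30 before SLOT7 ends Feb 3 12:00, and ends Feb 3 13:30 after SLOT7 starts Feb 3 08:30 → overlap.
SLOT5: starts Feb 3 12:30 at or after SLOT7 ends Feb 3 12:00 → clear.
SLOT7 overlaps SLOT3, SLOT4, SLOT6.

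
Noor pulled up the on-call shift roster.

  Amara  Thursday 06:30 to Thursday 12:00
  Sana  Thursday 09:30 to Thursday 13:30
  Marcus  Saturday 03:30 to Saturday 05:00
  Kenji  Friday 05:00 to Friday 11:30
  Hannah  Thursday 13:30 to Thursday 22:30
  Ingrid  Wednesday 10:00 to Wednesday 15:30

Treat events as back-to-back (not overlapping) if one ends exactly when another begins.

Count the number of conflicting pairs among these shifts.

Sorted by start: Ingrid, Amara, Sana, Hannah, Kenji, Marcus.
Amara starts after Ingrid ends, so nothing later overlaps Ingrid either.
Sana starts before Amara ends → Amara and Sana overlap.
Hannah starts after Amara ends, so nothing later overlaps Amara either.
Hannah starts exactly when Sana ends (back-to-back, no overlap), so nothing later overlaps Sana either.
Kenji starts after Hannah ends, so nothing later overlaps Hannah either.
Marcus starts after Kenji ends.
Overlapping pairs: Amara & Sana — 1 in total.

1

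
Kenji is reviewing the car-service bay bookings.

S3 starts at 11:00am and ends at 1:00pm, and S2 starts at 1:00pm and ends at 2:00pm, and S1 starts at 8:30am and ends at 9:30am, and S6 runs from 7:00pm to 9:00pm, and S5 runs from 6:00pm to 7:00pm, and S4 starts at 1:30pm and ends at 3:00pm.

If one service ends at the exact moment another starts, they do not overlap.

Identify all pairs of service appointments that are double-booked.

S2 & S4

Sorted by start: S1, S3, S2, S4, S5, S6.
S3 starts after S1 ends; S1 is clear from here.
S2 starts exactly when S3 ends (back-to-back, no overlap); S3 is clear from here.
S4 starts before S2 ends → S2 and S4 overlap.
S5 starts after S2 ends; S2 is clear from here.
S5 starts after S4 ends; S4 is clear from here.
S6 starts exactly when S5 ends (back-to-back, no overlap).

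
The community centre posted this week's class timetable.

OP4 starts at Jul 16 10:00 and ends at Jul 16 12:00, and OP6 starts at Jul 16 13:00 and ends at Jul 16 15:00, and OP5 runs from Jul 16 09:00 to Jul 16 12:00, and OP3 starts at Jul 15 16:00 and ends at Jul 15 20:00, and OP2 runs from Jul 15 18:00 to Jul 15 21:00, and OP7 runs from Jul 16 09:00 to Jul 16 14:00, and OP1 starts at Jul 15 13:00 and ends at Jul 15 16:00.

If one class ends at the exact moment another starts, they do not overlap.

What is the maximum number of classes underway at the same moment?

3

Sort all start/end points and keep a running count:
Jul 15 13:00 start OP1 → 1
Jul 15 16:00 end OP1 → 0
Jul 15 16:00 start OP3 → 1
Jul 15 18:00 start OP2 → 2
Jul 15 20:00 end OP3 → 1
Jul 15 21:00 end OP2 → 0
Jul 16 09:00 start OP5 → 1
Jul 16 09:00 start OP7 → 2
Jul 16 10:00 start OP4 → 3
Jul 16 12:00 end OP4 → 2
Jul 16 12:00 end OP5 → 1
Jul 16 13:00 start OP6 → 2
Jul 16 14:00 end OP7 → 1
Jul 16 15:00 end OP6 → 0
Peak is 3, at Jul 16 10:00 (OP4, OP5, OP7).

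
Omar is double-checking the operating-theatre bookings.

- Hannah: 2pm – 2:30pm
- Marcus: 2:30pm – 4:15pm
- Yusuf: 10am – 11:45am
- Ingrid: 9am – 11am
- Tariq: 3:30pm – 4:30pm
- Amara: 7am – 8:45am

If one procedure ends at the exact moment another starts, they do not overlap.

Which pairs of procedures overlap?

Sorted by start: Amara, Ingrid, Yusuf, Hannah, Marcus, Tariq.
Ingrid starts after Amara ends, so Amara has no further overlaps.
Yusuf starts before Ingrid ends → Ingrid and Yusuf overlap.
Hannah starts after Ingrid ends, so Ingrid has no further overlaps.
Hannah starts after Yusuf ends, so Yusuf has no further overlaps.
Marcus starts exactly when Hannah ends (back-to-back, no overlap), so Hannah has no further overlaps.
Tariq starts before Marcus ends → Marcus and Tariq overlap.

Ingrid & Yusuf, Marcus & Tariq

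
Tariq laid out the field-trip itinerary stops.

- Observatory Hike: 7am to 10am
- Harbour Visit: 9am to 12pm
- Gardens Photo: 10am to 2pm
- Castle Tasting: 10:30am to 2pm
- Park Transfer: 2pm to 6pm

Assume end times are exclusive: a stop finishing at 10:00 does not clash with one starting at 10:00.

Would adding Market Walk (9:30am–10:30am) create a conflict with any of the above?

Yes — it overlaps Gardens Photo, Harbour Visit, Observatory Hike

Observatory Hike: starts 7am before Market Walk ends 10:30am, and ends 10am after Market Walk starts 9:30am → overlap.
Harbour Visit: starts 9am before Market Walk ends 10:30am, and ends 12pm after Market Walk starts 9:30am → overlap.
Gardens Photo: starts 10am before Market Walk ends 10:30am, and ends 2pm after Market Walk starts 9:30am → overlap.
Castle Tasting: starts 10:30am at or after Market Walk ends 10:30am → clear.
Park Transfer: starts 2pm at or after Market Walk ends 10:30am → clear.
Market Walk overlaps Observatory Hike, Harbour Visit, Gardens Photo.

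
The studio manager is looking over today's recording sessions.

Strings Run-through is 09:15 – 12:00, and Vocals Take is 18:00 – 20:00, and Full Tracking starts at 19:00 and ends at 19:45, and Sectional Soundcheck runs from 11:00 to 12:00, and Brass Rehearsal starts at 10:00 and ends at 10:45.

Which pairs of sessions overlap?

Brass Rehearsal & Strings Run-through, Full Tracking & Vocals Take, Sectional Soundcheck & Strings Run-through

Check each pair: they overlap iff neither finishes before the other starts.
Sorted by start: Strings Run-through, Brass Rehearsal, Sectional Soundcheck, Vocals Take, Full Tracking.
Brass Rehearsal starts before Strings Run-through ends → Strings Run-through and Brass Rehearsal overlap.
Sectional Soundcheck starts before Strings Run-through ends → Strings Run-through and Sectional Soundcheck overlap.
Vocals Take starts after Strings Run-through ends — done with Strings Run-through.
Sectional Soundcheck starts after Brass Rehearsal ends — done with Brass Rehearsal.
Vocals Take starts after Sectional Soundcheck ends — done with Sectional Soundcheck.
Full Tracking starts before Vocals Take ends → Vocals Take and Full Tracking overlap.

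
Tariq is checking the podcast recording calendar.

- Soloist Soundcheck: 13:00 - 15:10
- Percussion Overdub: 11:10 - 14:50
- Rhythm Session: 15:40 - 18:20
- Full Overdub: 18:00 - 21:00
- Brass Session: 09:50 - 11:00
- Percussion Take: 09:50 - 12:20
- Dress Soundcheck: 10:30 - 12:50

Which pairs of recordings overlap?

Sorted by start: Percussion Take, Brass Session, Dress Soundcheck, Percussion Overdub, Soloist Soundcheck, Rhythm Session, Full Overdub.
Brass Session starts before Percussion Take ends → Percussion Take and Brass Session overlap.
Dress Soundcheck starts before Percussion Take ends → Percussion Take and Dress Soundcheck overlap.
Percussion Overdub starts before Percussion Take ends → Percussion Take and Percussion Overdub overlap.
Soloist Soundcheck starts after Percussion Take ends, so nothing later overlaps Percussion Take either.
Dress Soundcheck starts before Brass Session ends → Brass Session and Dress Soundcheck overlap.
Percussion Overdub starts after Brass Session ends, so nothing later overlaps Brass Session either.
Percussion Overdub starts before Dress Soundcheck ends → Dress Soundcheck and Percussion Overdub overlap.
Soloist Soundcheck starts after Dress Soundcheck ends, so nothing later overlaps Dress Soundcheck either.
Soloist Soundcheck starts before Percussion Overdub ends → Percussion Overdub and Soloist Soundcheck overlap.
Rhythm Session starts after Percussion Overdub ends, so nothing later overlaps Percussion Overdub either.
Rhythm Session starts after Soloist Soundcheck ends, so nothing later overlaps Soloist Soundcheck either.
Full Overdub starts before Rhythm Session ends → Rhythm Session and Full Overdub overlap.

Brass Session & Dress Soundcheck, Brass Session & Percussion Take, Dress Soundcheck & Percussion Overdub, Dress Soundcheck & Percussion Take, Full Overdub & Rhythm Session, Percussion Overdub & Percussion Take, Percussion Overdub & Soloist Soundcheck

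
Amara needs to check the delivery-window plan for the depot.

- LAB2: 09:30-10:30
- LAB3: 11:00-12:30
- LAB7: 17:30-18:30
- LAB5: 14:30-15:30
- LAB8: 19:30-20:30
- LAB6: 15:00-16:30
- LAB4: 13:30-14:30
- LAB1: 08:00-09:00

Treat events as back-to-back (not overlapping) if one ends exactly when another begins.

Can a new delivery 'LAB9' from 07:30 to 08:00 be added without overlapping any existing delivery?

Yes — the slot is free

LAB1: starts 08:00 at or after LAB9 ends 08:00 → clear.
LAB2: starts 09:30 at or after LAB9 ends 08:00 → clear.
LAB3: starts 11:00 at or after LAB9 ends 08:00 → clear.
LAB4: starts 13:30 at or after LAB9 ends 08:00 → clear.
LAB5: starts 14:30 at or after LAB9 ends 08:00 → clear.
LAB6: starts 15:00 at or after LAB9 ends 08:00 → clear.
LAB7: starts 17:30 at or after LAB9 ends 08:00 → clear.
LAB8: starts 19:30 at or after LAB9 ends 08:00 → clear.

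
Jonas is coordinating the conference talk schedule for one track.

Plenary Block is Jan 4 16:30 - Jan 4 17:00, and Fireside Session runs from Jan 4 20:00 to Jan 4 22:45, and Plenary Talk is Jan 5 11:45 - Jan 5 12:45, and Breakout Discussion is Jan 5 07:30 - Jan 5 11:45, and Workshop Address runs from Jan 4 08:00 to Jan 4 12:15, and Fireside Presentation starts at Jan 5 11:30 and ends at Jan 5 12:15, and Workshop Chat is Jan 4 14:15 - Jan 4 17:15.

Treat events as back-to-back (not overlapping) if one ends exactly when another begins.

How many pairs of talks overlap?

3

Sorted by start: Workshop Address, Workshop Chat, Plenary Block, Fireside Session, Breakout Discussion, Fireside Presentation, Plenary Talk.
Workshop Chat starts after Workshop Address ends; Workshop Address is clear from here.
Plenary Block starts before Workshop Chat ends → Workshop Chat and Plenary Block overlap.
Fireside Session starts after Workshop Chat ends; Workshop Chat is clear from here.
Fireside Session starts after Plenary Block ends; Plenary Block is clear from here.
Breakout Discussion starts after Fireside Session ends; Fireside Session is clear from here.
Fireside Presentation starts before Breakout Discussion ends → Breakout Discussion and Fireside Presentation overlap.
Plenary Talk starts exactly when Breakout Discussion ends (back-to-back, no overlap).
Plenary Talk starts before Fireside Presentation ends → Fireside Presentation and Plenary Talk overlap.
Overlapping pairs: Breakout Discussion & Fireside Presentation, Fireside Presentation & Plenary Talk, Plenary Block & Workshop Chat — 3 in total.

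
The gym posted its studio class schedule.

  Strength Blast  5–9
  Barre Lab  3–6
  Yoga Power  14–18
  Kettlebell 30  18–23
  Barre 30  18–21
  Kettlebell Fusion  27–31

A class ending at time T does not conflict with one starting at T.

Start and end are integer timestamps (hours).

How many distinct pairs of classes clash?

2

Check each pair: they overlap iff neither finishes before the other starts.
Sorted by start: Barre Lab, Strength Blast, Yoga Power, Kettlebell 30, Barre 30, Kettlebell Fusion.
Strength Blast starts before Barre Lab ends → Barre Lab and Strength Blast overlap.
Yoga Power starts after Barre Lab ends, so Barre Lab has no further overlaps.
Yoga Power starts after Strength Blast ends, so Strength Blast has no further overlaps.
Kettlebell 30 starts exactly when Yoga Power ends (back-to-back, no overlap), so Yoga Power has no further overlaps.
Barre 30 starts before Kettlebell 30 ends → Kettlebell 30 and Barre 30 overlap.
Kettlebell Fusion starts after Kettlebell 30 ends.
Kettlebell Fusion starts after Barre 30 ends.
Overlapping pairs: Barre 30 & Kettlebell 30, Barre Lab & Strength Blast — 2 in total.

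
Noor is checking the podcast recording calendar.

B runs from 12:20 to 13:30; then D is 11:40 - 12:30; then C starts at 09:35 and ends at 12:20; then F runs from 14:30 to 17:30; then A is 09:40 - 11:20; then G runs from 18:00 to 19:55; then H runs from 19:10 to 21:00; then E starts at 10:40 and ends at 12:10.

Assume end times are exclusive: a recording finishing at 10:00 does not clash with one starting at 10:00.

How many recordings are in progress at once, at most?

Sort all start/end points and keep a running count:
09:35 start C → 1
09:40 start A → 2
10:40 start E → 3
11:20 end A → 2
11:40 start D → 3
12:10 end E → 2
12:20 end C → 1
12:20 start B → 2
12:30 end D → 1
13:30 end B → 0
14:30 start F → 1
17:30 end F → 0
18:00 start G → 1
19:10 start H → 2
19:55 end G → 1
21:00 end H → 0
Peak is 3, at 10:40 (A, C, E).

3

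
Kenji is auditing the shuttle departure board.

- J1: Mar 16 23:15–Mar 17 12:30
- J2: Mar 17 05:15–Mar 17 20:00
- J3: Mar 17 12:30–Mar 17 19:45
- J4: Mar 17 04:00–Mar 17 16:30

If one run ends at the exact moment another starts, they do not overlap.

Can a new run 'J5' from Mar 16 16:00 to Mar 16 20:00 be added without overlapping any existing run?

Yes — the slot is free

J1: starts Mar 16 23:15 at or after J5 ends Mar 16 20:00 → clear.
J4: starts Mar 17 04:00 at or after J5 ends Mar 16 20:00 → clear.
J2: starts Mar 17 05:15 at or after J5 ends Mar 16 20:00 → clear.
J3: starts Mar 17 12:30 at or after J5 ends Mar 16 20:00 → clear.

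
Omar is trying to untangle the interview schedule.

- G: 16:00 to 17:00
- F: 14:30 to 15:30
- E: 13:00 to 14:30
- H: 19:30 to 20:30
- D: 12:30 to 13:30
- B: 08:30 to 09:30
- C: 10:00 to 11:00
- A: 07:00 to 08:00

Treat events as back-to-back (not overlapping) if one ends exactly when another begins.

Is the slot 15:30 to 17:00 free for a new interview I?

A: ends 08:00 at or before I starts 15:30 → clear.
B: ends 09:30 at or before I starts 15:30 → clear.
C: ends 11:00 at or before I starts 15:30 → clear.
D: ends 13:30 at or before I starts 15:30 → clear.
E: ends 14:30 at or before I starts 15:30 → clear.
F: ends 15:30 at or before I starts 15:30 → clear.
G: starts 16:00 before I ends 17:00, and ends 17:00 after I starts 15:30 → overlap.
H: starts 19:30 at or after I ends 17:00 → clear.
I overlaps G.

No — it overlaps G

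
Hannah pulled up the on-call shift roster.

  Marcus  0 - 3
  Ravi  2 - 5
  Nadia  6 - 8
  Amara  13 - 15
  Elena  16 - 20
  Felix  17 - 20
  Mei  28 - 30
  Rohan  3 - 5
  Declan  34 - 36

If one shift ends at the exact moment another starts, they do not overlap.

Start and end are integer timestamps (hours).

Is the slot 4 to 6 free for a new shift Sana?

Marcus: ends 3 at or before Sana starts 4 → clear.
Ravi: starts 2 before Sana ends 6, and ends 5 after Sana starts 4 → overlap.
Rohan: starts 3 before Sana ends 6, and ends 5 after Sana starts 4 → overlap.
Nadia: starts 6 at or after Sana ends 6 → clear.
Amara: starts 13 at or after Sana ends 6 → clear.
Elena: starts 16 at or after Sana ends 6 → clear.
Felix: starts 17 at or after Sana ends 6 → clear.
Mei: starts 28 at or after Sana ends 6 → clear.
Declan: starts 34 at or after Sana ends 6 → clear.
Sana overlaps Ravi, Rohan.

No — it overlaps Ravi, Rohan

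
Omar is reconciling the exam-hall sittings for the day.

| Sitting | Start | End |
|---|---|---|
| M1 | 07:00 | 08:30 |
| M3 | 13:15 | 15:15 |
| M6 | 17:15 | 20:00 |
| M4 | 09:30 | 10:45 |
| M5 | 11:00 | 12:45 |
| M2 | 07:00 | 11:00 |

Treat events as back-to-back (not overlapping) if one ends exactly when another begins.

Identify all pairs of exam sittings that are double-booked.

M1 & M2, M2 & M4

Sorted by start: M1, M2, M4, M5, M3, M6.
M2 starts before M1 ends → M1 and M2 overlap.
M4 starts after M1 ends; M1 is clear from here.
M4 starts before M2 ends → M2 and M4 overlap.
M5 starts exactly when M2 ends (back-to-back, no overlap); M2 is clear from here.
M5 starts after M4 ends; M4 is clear from here.
M3 starts after M5 ends; M5 is clear from here.
M6 starts after M3 ends.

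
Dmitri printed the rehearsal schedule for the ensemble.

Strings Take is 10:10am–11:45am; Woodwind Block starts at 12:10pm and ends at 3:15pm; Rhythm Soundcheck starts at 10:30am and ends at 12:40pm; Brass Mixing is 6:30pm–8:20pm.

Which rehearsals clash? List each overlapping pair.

Sorted by start: Strings Take, Rhythm Soundcheck, Woodwind Block, Brass Mixing.
Rhythm Soundcheck starts before Strings Take ends → Strings Take and Rhythm Soundcheck overlap.
Woodwind Block starts after Strings Take ends — done with Strings Take.
Woodwind Block starts before Rhythm Soundcheck ends → Rhythm Soundcheck and Woodwind Block overlap.
Brass Mixing starts after Rhythm Soundcheck ends.
Brass Mixing starts after Woodwind Block ends.

Rhythm Soundcheck & Strings Take, Rhythm Soundcheck & Woodwind Block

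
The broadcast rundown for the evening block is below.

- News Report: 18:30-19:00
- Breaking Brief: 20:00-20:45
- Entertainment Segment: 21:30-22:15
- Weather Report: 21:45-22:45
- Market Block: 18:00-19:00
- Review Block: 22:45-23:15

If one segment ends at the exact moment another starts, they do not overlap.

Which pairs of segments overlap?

Entertainment Segment & Weather Report, Market Block & News Report

Check each pair: they overlap iff neither finishes before the other starts.
Sorted by start: Market Block, News Report, Breaking Brief, Entertainment Segment, Weather Report, Review Block.
News Report starts before Market Block ends → Market Block and News Report overlap.
Breaking Brief starts after Market Block ends; Market Block is clear from here.
Breaking Brief starts after News Report ends; News Report is clear from here.
Entertainment Segment starts after Breaking Brief ends; Breaking Brief is clear from here.
Weather Report starts before Entertainment Segment ends → Entertainment Segment and Weather Report overlap.
Review Block starts after Entertainment Segment ends.
Review Block starts exactly when Weather Report ends (back-to-back, no overlap).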